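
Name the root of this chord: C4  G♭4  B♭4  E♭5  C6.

C

The distinct letter names are C, Gb, Bb, Eb. Arranged as a stack of thirds they read C–Eb–Gb–Bb, so C is the root (a C half-diminished seventh chord).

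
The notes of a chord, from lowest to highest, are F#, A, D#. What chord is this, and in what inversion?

D# diminished, first inversion

The distinct note names are F#, A, D#. Stacked in thirds they read D#–F#–A, which is a diminished triad on D#.
The lowest note is F#, the third of the chord, so this is first inversion (figured bass 6).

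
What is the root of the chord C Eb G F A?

C, Eb, G, F, A are the tones of an F dominant ninth chord (F–A–C–Eb–G), making F the root.

F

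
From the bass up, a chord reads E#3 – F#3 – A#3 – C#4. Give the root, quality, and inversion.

Reducing to letter names: E#, F#, A#, C#. These stack in thirds as F#–A#–C#–E# — an F# major seventh chord.
The lowest note is E#, the seventh of the chord, so this is third inversion (figured bass 4/2).

F# major seventh, third inversion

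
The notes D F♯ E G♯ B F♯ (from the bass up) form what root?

E

The distinct letter names are D, F#, E, G#, B. Arranged as a stack of thirds they read E–G#–B–D–F#, so E is the root (an E dominant ninth chord).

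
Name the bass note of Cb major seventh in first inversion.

Eb

In first inversion the third is lowest. For Cb major seventh (Cb–Eb–Gb–Bb) that is Eb.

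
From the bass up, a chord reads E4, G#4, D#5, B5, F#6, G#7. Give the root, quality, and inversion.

The pitch classes E, G#, D#, B, F# arrange in thirds as E–G#–B–D#–F#: an E major ninth chord.
The lowest note is E, the root of the chord, so this is root position.

E major ninth, root position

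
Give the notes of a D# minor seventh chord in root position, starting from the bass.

D#, F#, A#, C#

Spelling D# minor seventh: D#–F#–A#–C#. In root position the root is bass, giving D#, F#, A#, C# from the bottom.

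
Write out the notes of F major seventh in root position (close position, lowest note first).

F, A, C, E

The chord tones are F–A–C–E. With the root (F) lowest for root position: F, A, C, E.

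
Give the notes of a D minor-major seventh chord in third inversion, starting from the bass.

C#, D, F, A

D minor-major seventh is D–F–A–C#. Third inversion puts the seventh (C#) in the bass, with the remaining tones above: C#, D, F, A.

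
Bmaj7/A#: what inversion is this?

Bmaj7/A# means B major seventh with A# in the bass. A# is the seventh of B major seventh (B–D#–F#–A#), so this is third inversion.

third inversion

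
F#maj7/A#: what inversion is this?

F#maj7/A# means F# major seventh with A# in the bass. A# is the third of F# major seventh (F#–A#–C#–E#), so this is first inversion.

first inversion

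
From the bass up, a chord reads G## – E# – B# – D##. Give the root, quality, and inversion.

E# major seventh, first inversion

Reducing to letter names: G##, E#, B#, D##. These stack in thirds as E#–G##–B#–D## — an E# major seventh chord.
The lowest note is G##, the third of the chord, so this is first inversion (figured bass 6/5).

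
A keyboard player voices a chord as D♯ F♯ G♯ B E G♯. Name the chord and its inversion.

E major ninth, third inversion

The distinct note names are D#, F#, G#, B, E. Stacked in thirds they read E–G#–B–D#–F#, which is a major ninth chord on E.
The lowest note is D#, the seventh of the chord, so this is third inversion.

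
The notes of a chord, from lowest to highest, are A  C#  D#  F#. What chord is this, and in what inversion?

The distinct note names are A, C#, D#, F#. Stacked in thirds they read D#–F#–A–C#, which is a half-diminished seventh chord on D#.
The lowest note is A, the fifth of the chord, so this is second inversion (figured bass 4/3).

D# half-diminished seventh, second inversion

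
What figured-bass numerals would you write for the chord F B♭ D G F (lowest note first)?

The notes F, Bb, D, G stack in thirds as G–Bb–D–F — a G minor seventh chord. The bass F is the seventh, so this is third inversion: figured 4/2.

4/2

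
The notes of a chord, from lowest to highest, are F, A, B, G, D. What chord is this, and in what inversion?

G dominant ninth, third inversion

Reducing to letter names: F, A, B, G, D. These stack in thirds as G–B–D–F–A — a G dominant ninth chord.
With the seventh (F) in the bass, the chord is in third inversion.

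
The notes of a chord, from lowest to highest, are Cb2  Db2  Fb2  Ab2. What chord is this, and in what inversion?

Reducing to letter names: Cb, Db, Fb, Ab. These stack in thirds as Db–Fb–Ab–Cb — a Db minor seventh chord.
With the seventh (Cb) in the bass, the chord is in third inversion (figured bass 4/2).

Db minor seventh, third inversion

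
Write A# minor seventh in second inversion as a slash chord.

Second inversion of A# minor seventh has the fifth (E#) in the bass. As a slash chord: A#m7/E#.

A#m7/E#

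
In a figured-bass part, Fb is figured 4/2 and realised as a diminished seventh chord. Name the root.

The figures 4/2 mean the seventh of the chord is in the bass. If Fb is the seventh of a diminished seventh chord, the root is G (chord tones G–Bb–Db–Fb).

G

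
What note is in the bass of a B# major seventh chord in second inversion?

F##

The fifth of B# major seventh (B#–D##–F##–A##) is F##; that is the bass in second inversion.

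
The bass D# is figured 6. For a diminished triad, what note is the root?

B#

The figures 6 mean the third of the chord is in the bass. If D# is the third of a diminished triad, the root is B# (chord tones B#–D#–F#).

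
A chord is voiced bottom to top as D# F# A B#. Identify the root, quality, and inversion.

The pitch classes D#, F#, A, B# arrange in thirds as B#–D#–F#–A: a B# diminished seventh chord.
D# is the third of B# diminished seventh; third in the bass means first inversion (figured bass 6/5).

B# diminished seventh, first inversion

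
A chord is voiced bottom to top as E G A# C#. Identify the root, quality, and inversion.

A# diminished seventh, second inversion

The pitch classes E, G, A#, C# arrange in thirds as A#–C#–E–G: an A# diminished seventh chord.
With the fifth (E) in the bass, the chord is in second inversion (figured bass 4/3).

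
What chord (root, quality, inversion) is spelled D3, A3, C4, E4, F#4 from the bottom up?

D dominant ninth, root position

The pitch classes D, A, C, E, F# arrange in thirds as D–F#–A–C–E: a D dominant ninth chord.
The lowest note is D, the root of the chord, so this is root position.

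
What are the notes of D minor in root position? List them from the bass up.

The chord tones are D–F–A. With the root (D) lowest for root position: D, F, A.

D, F, A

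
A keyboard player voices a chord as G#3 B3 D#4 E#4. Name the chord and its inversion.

The pitch classes G#, B, D#, E# arrange in thirds as E#–G#–B–D#: an E# half-diminished seventh chord.
G# is the third of E# half-diminished seventh; third in the bass means first inversion (figured bass 6/5).

E# half-diminished seventh, first inversion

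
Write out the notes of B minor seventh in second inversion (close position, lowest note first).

F#, A, B, D

Spelling B minor seventh: B–D–F#–A. In second inversion the fifth is bass, giving F#, A, B, D from the bottom.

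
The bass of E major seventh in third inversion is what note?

D#

In third inversion the seventh is lowest. For E major seventh (E–G#–B–D#) that is D#.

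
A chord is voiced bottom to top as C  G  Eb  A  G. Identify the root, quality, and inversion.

The distinct note names are C, G, Eb, A. Stacked in thirds they read A–C–Eb–G, which is a half-diminished seventh chord on A.
With the third (C) in the bass, the chord is in first inversion (figured bass 6/5).

A half-diminished seventh, first inversion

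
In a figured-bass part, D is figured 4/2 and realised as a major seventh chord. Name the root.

The figures 4/2 mean the seventh of the chord is in the bass. If D is the seventh of a major seventh chord, the root is Eb (chord tones Eb–G–Bb–D).

Eb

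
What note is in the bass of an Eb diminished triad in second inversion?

Bbb

Eb diminished is Eb–Gb–Bbb. Second inversion places the fifth in the bass: Bbb.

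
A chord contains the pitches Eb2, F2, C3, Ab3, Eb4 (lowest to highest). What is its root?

Eb, F, C, Ab are the tones of an F minor seventh chord (F–Ab–C–Eb), making F the root.

F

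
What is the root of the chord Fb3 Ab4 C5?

Reordering Fb, Ab, C into stacked thirds gives Fb–Ab–C; the bottom of that stack, Fb, is the root.

Fb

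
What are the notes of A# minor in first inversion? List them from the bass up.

C#, E#, A#

Spelling A# minor: A#–C#–E#. In first inversion the third is bass, giving C#, E#, A# from the bottom.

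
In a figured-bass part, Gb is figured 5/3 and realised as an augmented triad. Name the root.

Gb

The figures 5/3 mean the root of the chord is in the bass. If Gb is the root of an augmented triad, the root is Gb (chord tones Gb–Bb–D).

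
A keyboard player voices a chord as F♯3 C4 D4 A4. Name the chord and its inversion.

The pitch classes F#, C, D, A arrange in thirds as D–F#–A–C: a D dominant seventh chord.
The lowest note is F#, the third of the chord, so this is first inversion (figured bass 6/5).

D dominant seventh, first inversion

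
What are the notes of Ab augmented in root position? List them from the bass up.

Ab augmented is Ab–C–E. Root position puts the root (Ab) in the bass, with the remaining tones above: Ab, C, E.

Ab, C, E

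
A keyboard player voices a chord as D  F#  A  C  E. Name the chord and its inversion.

D dominant ninth, root position

Reducing to letter names: D, F#, A, C, E. These stack in thirds as D–F#–A–C–E — a D dominant ninth chord.
D is the root of D dominant ninth; root in the bass means root position.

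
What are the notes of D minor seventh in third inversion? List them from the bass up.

C, D, F, A

The chord tones are D–F–A–C. With the seventh (C) lowest for third inversion: C, D, F, A.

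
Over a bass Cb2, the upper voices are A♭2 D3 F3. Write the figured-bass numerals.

4/2

The notes Cb, Ab, D, F stack in thirds as D–F–Ab–Cb — a D diminished seventh chord. The bass Cb is the seventh, so this is third inversion: figured 4/2.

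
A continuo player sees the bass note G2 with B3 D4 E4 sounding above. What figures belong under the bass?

6/5

The notes G, B, D, E stack in thirds as E–G–B–D — an E minor seventh chord. The bass G is the third, so this is first inversion: figured 6/5.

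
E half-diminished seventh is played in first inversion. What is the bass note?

E half-diminished seventh is E–G–Bb–D. First inversion places the third in the bass: G.

G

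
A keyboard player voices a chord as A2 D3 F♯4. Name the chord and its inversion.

The pitch classes A, D, F# arrange in thirds as D–F#–A: a D major triad.
With the fifth (A) in the bass, the chord is in second inversion (figured bass 6/4).

D major, second inversion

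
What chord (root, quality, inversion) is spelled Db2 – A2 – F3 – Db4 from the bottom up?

The distinct note names are Db, A, F. Stacked in thirds they read Db–F–A, which is an augmented triad on Db.
With the root (Db) in the bass, the chord is in root position (figured bass 5/3).

Db augmented, root position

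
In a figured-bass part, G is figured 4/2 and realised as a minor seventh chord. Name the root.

A

The figures 4/2 mean the seventh of the chord is in the bass. If G is the seventh of a minor seventh chord, the root is A (chord tones A–C–E–G).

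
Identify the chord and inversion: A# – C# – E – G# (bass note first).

The pitch classes A#, C#, E, G# arrange in thirds as A#–C#–E–G#: an A# half-diminished seventh chord.
A# is the root of A# half-diminished seventh; root in the bass means root position (figured bass 7).

A# half-diminished seventh, root position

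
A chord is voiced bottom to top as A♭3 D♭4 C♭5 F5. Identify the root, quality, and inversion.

Db dominant seventh, second inversion

Reducing to letter names: Ab, Db, Cb, F. These stack in thirds as Db–F–Ab–Cb — a Db dominant seventh chord.
The lowest note is Ab, the fifth of the chord, so this is second inversion (figured bass 4/3).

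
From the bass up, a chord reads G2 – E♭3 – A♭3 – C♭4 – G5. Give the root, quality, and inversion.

Ab minor-major seventh, third inversion

The distinct note names are G, Eb, Ab, Cb. Stacked in thirds they read Ab–Cb–Eb–G, which is a minor-major seventh chord on Ab.
G is the seventh of Ab minor-major seventh; seventh in the bass means third inversion (figured bass 4/2).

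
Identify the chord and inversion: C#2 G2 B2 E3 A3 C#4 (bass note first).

A dominant ninth, first inversion

Reducing to letter names: C#, G, B, E, A. These stack in thirds as A–C#–E–G–B — an A dominant ninth chord.
The lowest note is C#, the third of the chord, so this is first inversion.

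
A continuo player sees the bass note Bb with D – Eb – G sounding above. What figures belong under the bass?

The notes Bb, D, Eb, G stack in thirds as Eb–G–Bb–D — an Eb major seventh chord. The bass Bb is the fifth, so this is second inversion: figured 4/3.

4/3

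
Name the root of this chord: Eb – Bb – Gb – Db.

Reordering Eb, Bb, Gb, Db into stacked thirds gives Eb–Gb–Bb–Db; the bottom of that stack, Eb, is the root.

Eb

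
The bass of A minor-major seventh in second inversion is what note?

In second inversion the fifth is lowest. For A minor-major seventh (A–C–E–G#) that is E.

E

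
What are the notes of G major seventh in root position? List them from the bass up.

Spelling G major seventh: G–B–D–F#. In root position the root is bass, giving G, B, D, F# from the bottom.

G, B, D, F#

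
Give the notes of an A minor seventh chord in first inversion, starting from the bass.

Spelling A minor seventh: A–C–E–G. In first inversion the third is bass, giving C, E, G, A from the bottom.

C, E, G, A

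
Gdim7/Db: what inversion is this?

second inversion

Gdim7/Db means G diminished seventh with Db in the bass. Db is the fifth of G diminished seventh (G–Bb–Db–Fb), so this is second inversion.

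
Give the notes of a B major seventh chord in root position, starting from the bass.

Spelling B major seventh: B–D#–F#–A#. In root position the root is bass, giving B, D#, F#, A# from the bottom.

B, D#, F#, A#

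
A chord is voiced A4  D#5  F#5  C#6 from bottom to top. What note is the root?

D#

A, D#, F#, C# are the tones of a D# half-diminished seventh chord (D#–F#–A–C#), making D# the root.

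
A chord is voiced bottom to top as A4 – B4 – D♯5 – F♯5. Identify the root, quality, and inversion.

Reducing to letter names: A, B, D#, F#. These stack in thirds as B–D#–F#–A — a B dominant seventh chord.
The lowest note is A, the seventh of the chord, so this is third inversion (figured bass 4/2).

B dominant seventh, third inversion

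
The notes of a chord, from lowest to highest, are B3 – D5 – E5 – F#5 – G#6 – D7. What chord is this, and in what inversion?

E dominant ninth, second inversion

Reducing to letter names: B, D, E, F#, G#. These stack in thirds as E–G#–B–D–F# — an E dominant ninth chord.
The lowest note is B, the fifth of the chord, so this is second inversion.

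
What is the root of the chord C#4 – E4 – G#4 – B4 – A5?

A

Reordering C#, E, G#, B, A into stacked thirds gives A–C#–E–G#–B; the bottom of that stack, A, is the root.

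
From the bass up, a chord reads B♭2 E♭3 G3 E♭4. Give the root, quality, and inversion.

Reducing to letter names: Bb, Eb, G. These stack in thirds as Eb–G–Bb — an Eb major triad.
The lowest note is Bb, the fifth of the chord, so this is second inversion (figured bass 6/4).

Eb major, second inversion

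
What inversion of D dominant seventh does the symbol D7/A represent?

second inversion

D7/A means D dominant seventh with A in the bass. A is the fifth of D dominant seventh (D–F#–A–C), so this is second inversion.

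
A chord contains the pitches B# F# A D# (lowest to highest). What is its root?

The distinct letter names are B#, F#, A, D#. Arranged as a stack of thirds they read B#–D#–F#–A, so B# is the root (a B# diminished seventh chord).

B#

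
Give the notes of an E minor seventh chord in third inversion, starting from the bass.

Spelling E minor seventh: E–G–B–D. In third inversion the seventh is bass, giving D, E, G, B from the bottom.

D, E, G, B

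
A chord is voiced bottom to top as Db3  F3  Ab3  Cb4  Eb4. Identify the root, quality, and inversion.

The distinct note names are Db, F, Ab, Cb, Eb. Stacked in thirds they read Db–F–Ab–Cb–Eb, which is a dominant ninth chord on Db.
With the root (Db) in the bass, the chord is in root position.

Db dominant ninth, root position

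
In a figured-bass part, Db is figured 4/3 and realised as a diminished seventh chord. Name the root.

G

The figures 4/3 mean the fifth of the chord is in the bass. If Db is the fifth of a diminished seventh chord, the root is G (chord tones G–Bb–Db–Fb).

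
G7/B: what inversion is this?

first inversion

G7/B means G dominant seventh with B in the bass. B is the third of G dominant seventh (G–B–D–F), so this is first inversion.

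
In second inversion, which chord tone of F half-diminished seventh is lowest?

In second inversion the fifth is lowest. For F half-diminished seventh (F–Ab–Cb–Eb) that is Cb.

Cb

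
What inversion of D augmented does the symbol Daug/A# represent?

Daug/A# means D augmented with A# in the bass. A# is the fifth of D augmented (D–F#–A#), so this is second inversion.

second inversion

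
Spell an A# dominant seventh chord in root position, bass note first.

Spelling A# dominant seventh: A#–C##–E#–G#. In root position the root is bass, giving A#, C##, E#, G# from the bottom.

A#, C##, E#, G#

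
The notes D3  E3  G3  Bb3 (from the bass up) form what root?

The distinct letter names are D, E, G, Bb. Arranged as a stack of thirds they read E–G–Bb–D, so E is the root (an E half-diminished seventh chord).

E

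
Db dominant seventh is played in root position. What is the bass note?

The root of Db dominant seventh (Db–F–Ab–Cb) is Db; that is the bass in root position.

Db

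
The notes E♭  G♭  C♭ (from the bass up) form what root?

Cb

Eb, Gb, Cb are the tones of a Cb major triad (Cb–Eb–Gb), making Cb the root.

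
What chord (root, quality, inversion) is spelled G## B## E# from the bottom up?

Reducing to letter names: G##, B##, E#. These stack in thirds as E#–G##–B## — an E# augmented triad.
G## is the third of E# augmented; third in the bass means first inversion (figured bass 6).

E# augmented, first inversion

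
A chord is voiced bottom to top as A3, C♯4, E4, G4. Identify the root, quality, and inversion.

A dominant seventh, root position

Reducing to letter names: A, C#, E, G. These stack in thirds as A–C#–E–G — an A dominant seventh chord.
With the root (A) in the bass, the chord is in root position (figured bass 7).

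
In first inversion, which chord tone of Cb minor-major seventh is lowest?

Cb minor-major seventh is Cb–Ebb–Gb–Bb. First inversion places the third in the bass: Ebb.

Ebb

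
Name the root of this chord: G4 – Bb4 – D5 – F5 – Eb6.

The distinct letter names are G, Bb, D, F, Eb. Arranged as a stack of thirds they read Eb–G–Bb–D–F, so Eb is the root (an Eb major ninth chord).

Eb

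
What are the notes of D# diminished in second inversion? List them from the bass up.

A, D#, F#

D# diminished is D#–F#–A. Second inversion puts the fifth (A) in the bass, with the remaining tones above: A, D#, F#.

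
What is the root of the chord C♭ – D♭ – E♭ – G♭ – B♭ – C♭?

The distinct letter names are Cb, Db, Eb, Gb, Bb. Arranged as a stack of thirds they read Cb–Eb–Gb–Bb–Db, so Cb is the root (a Cb major ninth chord).

Cb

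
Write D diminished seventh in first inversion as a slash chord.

Ddim7/F

First inversion of D diminished seventh has the third (F) in the bass. As a slash chord: Ddim7/F.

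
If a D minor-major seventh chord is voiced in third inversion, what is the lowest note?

C#

The seventh of D minor-major seventh (D–F–A–C#) is C#; that is the bass in third inversion.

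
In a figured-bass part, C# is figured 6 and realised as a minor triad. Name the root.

The figures 6 mean the third of the chord is in the bass. If C# is the third of a minor triad, the root is A# (chord tones A#–C#–E#).

A#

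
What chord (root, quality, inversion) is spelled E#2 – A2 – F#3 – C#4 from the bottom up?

F# minor-major seventh, third inversion

The distinct note names are E#, A, F#, C#. Stacked in thirds they read F#–A–C#–E#, which is a minor-major seventh chord on F#.
E# is the seventh of F# minor-major seventh; seventh in the bass means third inversion (figured bass 4/2).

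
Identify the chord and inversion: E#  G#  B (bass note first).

E# diminished, root position

The pitch classes E#, G#, B arrange in thirds as E#–G#–B: an E# diminished triad.
The lowest note is E#, the root of the chord, so this is root position (figured bass 5/3).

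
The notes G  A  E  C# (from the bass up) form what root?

A

G, A, E, C# are the tones of an A dominant seventh chord (A–C#–E–G), making A the root.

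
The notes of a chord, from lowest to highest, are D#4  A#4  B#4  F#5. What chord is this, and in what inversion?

B# half-diminished seventh, first inversion

The pitch classes D#, A#, B#, F# arrange in thirds as B#–D#–F#–A#: a B# half-diminished seventh chord.
With the third (D#) in the bass, the chord is in first inversion (figured bass 6/5).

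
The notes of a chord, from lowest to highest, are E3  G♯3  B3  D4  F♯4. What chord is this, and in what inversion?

The pitch classes E, G#, B, D, F# arrange in thirds as E–G#–B–D–F#: an E dominant ninth chord.
The lowest note is E, the root of the chord, so this is root position.

E dominant ninth, root position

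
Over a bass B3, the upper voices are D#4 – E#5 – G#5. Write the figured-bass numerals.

4/3

The notes B, D#, E#, G# stack in thirds as E#–G#–B–D# — an E# half-diminished seventh chord. The bass B is the fifth, so this is second inversion: figured 4/3.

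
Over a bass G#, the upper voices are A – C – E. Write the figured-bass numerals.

4/2

The notes G#, A, C, E stack in thirds as A–C–E–G# — an A minor-major seventh chord. The bass G# is the seventh, so this is third inversion: figured 4/2.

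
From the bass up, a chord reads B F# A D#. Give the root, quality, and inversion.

The pitch classes B, F#, A, D# arrange in thirds as B–D#–F#–A: a B dominant seventh chord.
The lowest note is B, the root of the chord, so this is root position (figured bass 7).

B dominant seventh, root position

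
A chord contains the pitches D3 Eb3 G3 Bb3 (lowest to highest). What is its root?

Eb

The distinct letter names are D, Eb, G, Bb. Arranged as a stack of thirds they read Eb–G–Bb–D, so Eb is the root (an Eb major seventh chord).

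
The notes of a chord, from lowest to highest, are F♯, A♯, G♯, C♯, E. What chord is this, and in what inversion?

Reducing to letter names: F#, A#, G#, C#, E. These stack in thirds as F#–A#–C#–E–G# — an F# dominant ninth chord.
With the root (F#) in the bass, the chord is in root position.

F# dominant ninth, root position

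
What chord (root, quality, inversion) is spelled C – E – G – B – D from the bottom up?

The pitch classes C, E, G, B, D arrange in thirds as C–E–G–B–D: a C major ninth chord.
The lowest note is C, the root of the chord, so this is root position.

C major ninth, root position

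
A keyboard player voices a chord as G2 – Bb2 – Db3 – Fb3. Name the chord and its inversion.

G diminished seventh, root position

Reducing to letter names: G, Bb, Db, Fb. These stack in thirds as G–Bb–Db–Fb — a G diminished seventh chord.
G is the root of G diminished seventh; root in the bass means root position (figured bass 7).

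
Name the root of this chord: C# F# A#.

F#

Reordering C#, F#, A# into stacked thirds gives F#–A#–C#; the bottom of that stack, F#, is the root.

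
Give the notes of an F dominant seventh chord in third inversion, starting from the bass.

Eb, F, A, C

Spelling F dominant seventh: F–A–C–Eb. In third inversion the seventh is bass, giving Eb, F, A, C from the bottom.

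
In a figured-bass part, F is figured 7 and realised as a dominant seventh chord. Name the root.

F

The figures 7 mean the root of the chord is in the bass. If F is the root of a dominant seventh chord, the root is F (chord tones F–A–C–Eb).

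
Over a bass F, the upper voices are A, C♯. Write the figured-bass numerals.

5/3

The notes F, A, C# stack in thirds as F–A–C# — an F augmented triad. The bass F is the root, so this is root position: figured 5/3.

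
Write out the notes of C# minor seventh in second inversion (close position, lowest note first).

G#, B, C#, E

The chord tones are C#–E–G#–B. With the fifth (G#) lowest for second inversion: G#, B, C#, E.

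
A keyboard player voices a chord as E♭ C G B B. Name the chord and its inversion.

C minor-major seventh, first inversion

The pitch classes Eb, C, G, B arrange in thirds as C–Eb–G–B: a C minor-major seventh chord.
The lowest note is Eb, the third of the chord, so this is first inversion (figured bass 6/5).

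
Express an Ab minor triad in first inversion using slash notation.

First inversion of Ab minor has the third (Cb) in the bass. As a slash chord: Abm/Cb.

Abm/Cb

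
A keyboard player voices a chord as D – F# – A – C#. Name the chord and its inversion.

D major seventh, root position

The distinct note names are D, F#, A, C#. Stacked in thirds they read D–F#–A–C#, which is a major seventh chord on D.
The lowest note is D, the root of the chord, so this is root position (figured bass 7).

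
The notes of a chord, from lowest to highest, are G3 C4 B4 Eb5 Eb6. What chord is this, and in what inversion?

The distinct note names are G, C, B, Eb. Stacked in thirds they read C–Eb–G–B, which is a minor-major seventh chord on C.
The lowest note is G, the fifth of the chord, so this is second inversion (figured bass 4/3).

C minor-major seventh, second inversion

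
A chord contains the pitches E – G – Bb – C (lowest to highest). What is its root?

C

The distinct letter names are E, G, Bb, C. Arranged as a stack of thirds they read C–E–G–Bb, so C is the root (a C dominant seventh chord).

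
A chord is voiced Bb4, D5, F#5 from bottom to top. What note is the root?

Bb, D, F# are the tones of a Bb augmented triad (Bb–D–F#), making Bb the root.

Bb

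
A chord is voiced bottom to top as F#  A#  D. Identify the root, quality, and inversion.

The distinct note names are F#, A#, D. Stacked in thirds they read D–F#–A#, which is an augmented triad on D.
F# is the third of D augmented; third in the bass means first inversion (figured bass 6).

D augmented, first inversion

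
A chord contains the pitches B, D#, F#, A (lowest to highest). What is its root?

B

Reordering B, D#, F#, A into stacked thirds gives B–D#–F#–A; the bottom of that stack, B, is the root.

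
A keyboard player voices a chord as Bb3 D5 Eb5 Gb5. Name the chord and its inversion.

Eb minor-major seventh, second inversion

The distinct note names are Bb, D, Eb, Gb. Stacked in thirds they read Eb–Gb–Bb–D, which is a minor-major seventh chord on Eb.
With the fifth (Bb) in the bass, the chord is in second inversion (figured bass 4/3).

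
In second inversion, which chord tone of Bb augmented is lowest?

F#

The fifth of Bb augmented (Bb–D–F#) is F#; that is the bass in second inversion.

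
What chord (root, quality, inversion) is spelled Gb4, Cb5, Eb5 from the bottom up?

Cb major, second inversion

The distinct note names are Gb, Cb, Eb. Stacked in thirds they read Cb–Eb–Gb, which is a major triad on Cb.
Gb is the fifth of Cb major; fifth in the bass means second inversion (figured bass 6/4).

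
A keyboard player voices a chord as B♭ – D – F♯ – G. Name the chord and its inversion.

The pitch classes Bb, D, F#, G arrange in thirds as G–Bb–D–F#: a G minor-major seventh chord.
The lowest note is Bb, the third of the chord, so this is first inversion (figured bass 6/5).

G minor-major seventh, first inversion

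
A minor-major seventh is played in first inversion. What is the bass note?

In first inversion the third is lowest. For A minor-major seventh (A–C–E–G#) that is C.

C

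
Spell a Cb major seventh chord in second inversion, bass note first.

Spelling Cb major seventh: Cb–Eb–Gb–Bb. In second inversion the fifth is bass, giving Gb, Bb, Cb, Eb from the bottom.

Gb, Bb, Cb, Eb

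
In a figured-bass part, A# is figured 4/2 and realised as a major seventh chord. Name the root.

The figures 4/2 mean the seventh of the chord is in the bass. If A# is the seventh of a major seventh chord, the root is B (chord tones B–D#–F#–A#).

B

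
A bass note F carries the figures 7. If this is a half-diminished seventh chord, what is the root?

F

The figures 7 mean the root of the chord is in the bass. If F is the root of a half-diminished seventh chord, the root is F (chord tones F–Ab–Cb–Eb).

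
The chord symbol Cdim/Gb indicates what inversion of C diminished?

second inversion

Cdim/Gb means C diminished with Gb in the bass. Gb is the fifth of C diminished (C–Eb–Gb), so this is second inversion.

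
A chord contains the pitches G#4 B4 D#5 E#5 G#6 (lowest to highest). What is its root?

E#

Reordering G#, B, D#, E# into stacked thirds gives E#–G#–B–D#; the bottom of that stack, E#, is the root.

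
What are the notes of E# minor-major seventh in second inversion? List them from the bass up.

B#, D##, E#, G#

E# minor-major seventh is E#–G#–B#–D##. Second inversion puts the fifth (B#) in the bass, with the remaining tones above: B#, D##, E#, G#.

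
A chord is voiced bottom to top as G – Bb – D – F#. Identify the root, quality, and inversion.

Reducing to letter names: G, Bb, D, F#. These stack in thirds as G–Bb–D–F# — a G minor-major seventh chord.
G is the root of G minor-major seventh; root in the bass means root position (figured bass 7).

G minor-major seventh, root position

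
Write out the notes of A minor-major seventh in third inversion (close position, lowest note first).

G#, A, C, E

Spelling A minor-major seventh: A–C–E–G#. In third inversion the seventh is bass, giving G#, A, C, E from the bottom.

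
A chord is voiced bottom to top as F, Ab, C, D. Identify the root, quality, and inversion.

D half-diminished seventh, first inversion

The pitch classes F, Ab, C, D arrange in thirds as D–F–Ab–C: a D half-diminished seventh chord.
With the third (F) in the bass, the chord is in first inversion (figured bass 6/5).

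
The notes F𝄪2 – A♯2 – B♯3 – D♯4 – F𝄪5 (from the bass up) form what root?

B#

F##, A#, B#, D# are the tones of a B# minor seventh chord (B#–D#–F##–A#), making B# the root.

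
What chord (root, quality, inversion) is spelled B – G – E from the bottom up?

E minor, second inversion

Reducing to letter names: B, G, E. These stack in thirds as E–G–B — an E minor triad.
B is the fifth of E minor; fifth in the bass means second inversion (figured bass 6/4).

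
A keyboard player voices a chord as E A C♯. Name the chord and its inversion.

A major, second inversion

The pitch classes E, A, C# arrange in thirds as A–C#–E: an A major triad.
E is the fifth of A major; fifth in the bass means second inversion (figured bass 6/4).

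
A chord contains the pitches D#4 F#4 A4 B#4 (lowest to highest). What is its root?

B#

Reordering D#, F#, A, B# into stacked thirds gives B#–D#–F#–A; the bottom of that stack, B#, is the root.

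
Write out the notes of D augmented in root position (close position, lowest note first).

Spelling D augmented: D–F#–A#. In root position the root is bass, giving D, F#, A# from the bottom.

D, F#, A#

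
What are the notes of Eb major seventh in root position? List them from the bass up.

Eb, G, Bb, D

Eb major seventh is Eb–G–Bb–D. Root position puts the root (Eb) in the bass, with the remaining tones above: Eb, G, Bb, D.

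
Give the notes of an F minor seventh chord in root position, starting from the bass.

F, Ab, C, Eb

Spelling F minor seventh: F–Ab–C–Eb. In root position the root is bass, giving F, Ab, C, Eb from the bottom.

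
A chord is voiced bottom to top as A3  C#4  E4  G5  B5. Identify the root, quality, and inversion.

A dominant ninth, root position

Reducing to letter names: A, C#, E, G, B. These stack in thirds as A–C#–E–G–B — an A dominant ninth chord.
A is the root of A dominant ninth; root in the bass means root position.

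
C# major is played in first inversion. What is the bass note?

E#

In first inversion the third is lowest. For C# major (C#–E#–G#) that is E#.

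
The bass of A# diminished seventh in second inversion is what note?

E

A# diminished seventh is A#–C#–E–G. Second inversion places the fifth in the bass: E.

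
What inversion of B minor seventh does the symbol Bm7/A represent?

third inversion

Bm7/A means B minor seventh with A in the bass. A is the seventh of B minor seventh (B–D–F#–A), so this is third inversion.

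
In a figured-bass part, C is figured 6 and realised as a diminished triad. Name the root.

The figures 6 mean the third of the chord is in the bass. If C is the third of a diminished triad, the root is A (chord tones A–C–Eb).

A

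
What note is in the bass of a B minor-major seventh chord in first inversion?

D

The third of B minor-major seventh (B–D–F#–A#) is D; that is the bass in first inversion.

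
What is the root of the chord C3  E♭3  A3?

A

C, Eb, A are the tones of an A diminished triad (A–C–Eb), making A the root.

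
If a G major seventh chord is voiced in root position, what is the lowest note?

G

The root of G major seventh (G–B–D–F#) is G; that is the bass in root position.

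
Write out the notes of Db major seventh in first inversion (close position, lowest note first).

Db major seventh is Db–F–Ab–C. First inversion puts the third (F) in the bass, with the remaining tones above: F, Ab, C, Db.

F, Ab, C, Db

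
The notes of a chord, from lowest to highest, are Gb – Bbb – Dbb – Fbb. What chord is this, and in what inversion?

The distinct note names are Gb, Bbb, Dbb, Fbb. Stacked in thirds they read Gb–Bbb–Dbb–Fbb, which is a diminished seventh chord on Gb.
The lowest note is Gb, the root of the chord, so this is root position (figured bass 7).

Gb diminished seventh, root position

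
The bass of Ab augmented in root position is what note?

In root position the root is lowest. For Ab augmented (Ab–C–E) that is Ab.

Ab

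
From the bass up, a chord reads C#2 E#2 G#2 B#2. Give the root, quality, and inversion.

The pitch classes C#, E#, G#, B# arrange in thirds as C#–E#–G#–B#: a C# major seventh chord.
With the root (C#) in the bass, the chord is in root position (figured bass 7).

C# major seventh, root position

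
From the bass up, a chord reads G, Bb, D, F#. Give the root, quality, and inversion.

The distinct note names are G, Bb, D, F#. Stacked in thirds they read G–Bb–D–F#, which is a minor-major seventh chord on G.
With the root (G) in the bass, the chord is in root position (figured bass 7).

G minor-major seventh, root position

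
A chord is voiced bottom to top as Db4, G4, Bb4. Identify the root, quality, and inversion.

The pitch classes Db, G, Bb arrange in thirds as G–Bb–Db: a G diminished triad.
With the fifth (Db) in the bass, the chord is in second inversion (figured bass 6/4).

G diminished, second inversion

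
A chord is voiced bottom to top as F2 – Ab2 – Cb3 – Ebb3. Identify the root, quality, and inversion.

F diminished seventh, root position

The distinct note names are F, Ab, Cb, Ebb. Stacked in thirds they read F–Ab–Cb–Ebb, which is a diminished seventh chord on F.
F is the root of F diminished seventh; root in the bass means root position (figured bass 7).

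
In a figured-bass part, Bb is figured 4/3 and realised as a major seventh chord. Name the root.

Eb

The figures 4/3 mean the fifth of the chord is in the bass. If Bb is the fifth of a major seventh chord, the root is Eb (chord tones Eb–G–Bb–D).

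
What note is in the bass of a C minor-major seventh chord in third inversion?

B

C minor-major seventh is C–Eb–G–B. Third inversion places the seventh in the bass: B.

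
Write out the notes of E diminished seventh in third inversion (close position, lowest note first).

Db, E, G, Bb

E diminished seventh is E–G–Bb–Db. Third inversion puts the seventh (Db) in the bass, with the remaining tones above: Db, E, G, Bb.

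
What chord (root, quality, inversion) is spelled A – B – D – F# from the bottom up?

The distinct note names are A, B, D, F#. Stacked in thirds they read B–D–F#–A, which is a minor seventh chord on B.
The lowest note is A, the seventh of the chord, so this is third inversion (figured bass 4/2).

B minor seventh, third inversion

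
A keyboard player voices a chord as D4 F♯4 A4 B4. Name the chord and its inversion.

B minor seventh, first inversion

The distinct note names are D, F#, A, B. Stacked in thirds they read B–D–F#–A, which is a minor seventh chord on B.
The lowest note is D, the third of the chord, so this is first inversion (figured bass 6/5).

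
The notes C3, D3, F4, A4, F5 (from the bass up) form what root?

D

Reordering C, D, F, A into stacked thirds gives D–F–A–C; the bottom of that stack, D, is the root.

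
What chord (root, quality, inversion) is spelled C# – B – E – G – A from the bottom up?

The pitch classes C#, B, E, G, A arrange in thirds as A–C#–E–G–B: an A dominant ninth chord.
C# is the third of A dominant ninth; third in the bass means first inversion.

A dominant ninth, first inversion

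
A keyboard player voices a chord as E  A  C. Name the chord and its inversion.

Reducing to letter names: E, A, C. These stack in thirds as A–C–E — an A minor triad.
With the fifth (E) in the bass, the chord is in second inversion (figured bass 6/4).

A minor, second inversion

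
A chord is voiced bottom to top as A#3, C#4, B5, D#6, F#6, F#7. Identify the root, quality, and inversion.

The distinct note names are A#, C#, B, D#, F#. Stacked in thirds they read B–D#–F#–A#–C#, which is a major ninth chord on B.
A# is the seventh of B major ninth; seventh in the bass means third inversion.

B major ninth, third inversion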